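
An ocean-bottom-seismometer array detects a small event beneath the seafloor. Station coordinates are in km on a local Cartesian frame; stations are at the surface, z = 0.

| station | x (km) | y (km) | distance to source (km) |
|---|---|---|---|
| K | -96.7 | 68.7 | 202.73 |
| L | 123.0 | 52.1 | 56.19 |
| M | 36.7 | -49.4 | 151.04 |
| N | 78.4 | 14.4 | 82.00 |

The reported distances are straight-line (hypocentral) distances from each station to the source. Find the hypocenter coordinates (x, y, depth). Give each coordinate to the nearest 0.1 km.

(101.0, 80.2, 43.4)

Each station gives a sphere (x−x_i)² + (y−y_i)² + z² = d_i² (stations at z=0).
Subtracting the K sphere from L and M: z² cancels, leaving linear equations in x and y:
439.4 x − 33.2 y = 41714.97
266.8 x − 236.2 y = 8003.04
Solving: x ≈ 100.996, y ≈ 80.197 km (keep extra digits for the depth step; rounded: 101.0, 80.2).
Then from the K sphere: z² = 202.73² − (x + 96.7)² − (y − 68.7)² with x = 100.996, y = 80.197, so z ≈ 43.400 ≈ 43.4 km.
Check against N (with the unrounded solution): distance 82.00 ≈ 82.00 km. ✓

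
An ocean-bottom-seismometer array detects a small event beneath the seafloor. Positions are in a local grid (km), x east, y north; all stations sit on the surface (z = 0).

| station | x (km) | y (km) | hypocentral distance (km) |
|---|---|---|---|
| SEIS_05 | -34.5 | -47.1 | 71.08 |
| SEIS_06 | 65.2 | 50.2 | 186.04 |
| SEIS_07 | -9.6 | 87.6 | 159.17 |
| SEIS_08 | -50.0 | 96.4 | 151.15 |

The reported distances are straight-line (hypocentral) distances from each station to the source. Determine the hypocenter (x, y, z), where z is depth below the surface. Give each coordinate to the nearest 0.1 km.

x ≈ -89.9 km, y ≈ -42.5 km, depth ≈ 44.3 km

Each station gives a sphere (x−x_i)² + (y−y_i)² + z² = d_i² (stations at z=0).
Subtracting the SEIS_05 sphere from SEIS_06 and SEIS_07: z² cancels, leaving linear equations in x and y:
199.4 x + 194.6 y = -26196.10
49.8 x + 269.4 y = -15925.46
Solving: x ≈ -89.902, y ≈ -42.496 km (keep extra digits for the depth step; rounded: -89.9, -42.5).
Then from the SEIS_05 sphere: z² = 71.08² − (x + 34.5)² − (y + 47.1)² with x = -89.902, y = -42.496, so z ≈ 44.292 ≈ 44.3 km.
Check against SEIS_08 (with the unrounded solution): distance 151.15 ≈ 151.15 km. ✓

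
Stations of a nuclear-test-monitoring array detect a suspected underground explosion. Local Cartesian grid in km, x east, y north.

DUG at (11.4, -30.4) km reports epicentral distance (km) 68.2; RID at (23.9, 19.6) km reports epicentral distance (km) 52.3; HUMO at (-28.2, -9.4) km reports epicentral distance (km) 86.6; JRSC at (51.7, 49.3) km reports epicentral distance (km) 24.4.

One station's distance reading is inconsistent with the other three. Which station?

RID

Solve using three stations at a time. Using DUG, HUMO, JRSC (subtract circle equations pairwise → linear system) gives (x, y) ≈ (51.3, 24.9).
Distances from that point to each station vs reported:
  DUG: calculated 68.2 vs reported 68.2 → residual 0.0 km
  RID: calculated 27.9 vs reported 52.3 → residual 24.4 km
  HUMO: calculated 86.6 vs reported 86.6 → residual 0.0 km
  JRSC: calculated 24.4 vs reported 24.4 → residual 0.0 km
DUG, HUMO, JRSC are mutually consistent (residuals ≈ 0); RID is off by 24.4 km.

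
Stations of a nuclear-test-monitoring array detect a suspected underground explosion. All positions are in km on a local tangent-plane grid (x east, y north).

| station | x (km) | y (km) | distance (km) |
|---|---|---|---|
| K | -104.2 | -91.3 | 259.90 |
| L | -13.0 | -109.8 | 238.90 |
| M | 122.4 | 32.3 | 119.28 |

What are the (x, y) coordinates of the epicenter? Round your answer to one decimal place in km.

44.0 km east, 122.2 km north

Circle about each station: (x + 104.2)² + (y + 91.3)² = 259.90²; (x + 13.0)² + (y + 109.8)² = 238.90²; (x − 122.4)² + (y − 32.3)² = 119.28².
Subtracting pairs of circle equations eliminates x²+y² and gives linear equations (the radical axes):
182.4 x − 37.0 y = 3506.51
453.2 x + 247.2 y = 50152.01
Solving the 2×2 system: x ≈ 44.0, y ≈ 122.2 km.
Check against K (with the unrounded x, y): √((x + 104.2)²+(y + 91.3)²) = 259.90 ≈ 259.90 km. ✓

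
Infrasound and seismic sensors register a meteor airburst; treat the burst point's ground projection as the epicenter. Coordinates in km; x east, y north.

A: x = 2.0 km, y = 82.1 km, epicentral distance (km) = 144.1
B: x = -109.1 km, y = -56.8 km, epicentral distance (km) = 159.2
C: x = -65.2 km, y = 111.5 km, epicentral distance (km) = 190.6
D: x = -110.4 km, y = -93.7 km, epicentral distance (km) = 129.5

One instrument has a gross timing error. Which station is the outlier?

Solve using three stations at a time. Using A, C, D (subtract circle equations pairwise → linear system) gives (x, y) ≈ (15.0, -61.4).
Distances from that point to each station vs reported:
  A: calculated 144.1 vs reported 144.1 → residual 0.0 km
  B: calculated 124.2 vs reported 159.2 → residual 35.0 km
  C: calculated 190.6 vs reported 190.6 → residual 0.0 km
  D: calculated 129.5 vs reported 129.5 → residual 0.0 km
A, C, D are mutually consistent (residuals ≈ 0); B is off by 35.0 km.

B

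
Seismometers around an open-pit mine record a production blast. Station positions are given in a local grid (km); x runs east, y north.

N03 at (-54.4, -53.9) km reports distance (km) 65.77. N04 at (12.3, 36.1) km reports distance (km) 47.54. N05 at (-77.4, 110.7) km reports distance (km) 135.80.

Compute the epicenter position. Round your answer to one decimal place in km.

(-8.8, -6.5)

Circle about each station: (x + 54.4)² + (y + 53.9)² = 65.77²; (x − 12.3)² + (y − 36.1)² = 47.54²; (x + 77.4)² + (y − 110.7)² = 135.80².
Subtracting pairs of circle equations eliminates x²+y² and gives linear equations (the radical axes):
133.4 x + 180.0 y = -2344.43
-46.0 x + 329.2 y = -1735.27
Solving the 2×2 system: x ≈ -8.8, y ≈ -6.5 km.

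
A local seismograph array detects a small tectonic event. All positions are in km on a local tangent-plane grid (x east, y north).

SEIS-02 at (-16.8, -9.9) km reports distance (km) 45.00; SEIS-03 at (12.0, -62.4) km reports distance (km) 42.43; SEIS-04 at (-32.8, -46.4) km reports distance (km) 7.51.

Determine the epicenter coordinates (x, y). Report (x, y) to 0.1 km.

-29.4 km east, -53.1 km north

Circle about each station: (x + 16.8)² + (y + 9.9)² = 45.00²; (x − 12.0)² + (y + 62.4)² = 42.43²; (x + 32.8)² + (y + 46.4)² = 7.51².
Subtracting the SEIS-02 equation from the SEIS-03 and SEIS-04 equations removes the quadratic terms:
57.6 x − 105.0 y = 3882.21
-32.0 x − 73.0 y = 4817.15
Solving the 2×2 system: x ≈ -29.4, y ≈ -53.1 km.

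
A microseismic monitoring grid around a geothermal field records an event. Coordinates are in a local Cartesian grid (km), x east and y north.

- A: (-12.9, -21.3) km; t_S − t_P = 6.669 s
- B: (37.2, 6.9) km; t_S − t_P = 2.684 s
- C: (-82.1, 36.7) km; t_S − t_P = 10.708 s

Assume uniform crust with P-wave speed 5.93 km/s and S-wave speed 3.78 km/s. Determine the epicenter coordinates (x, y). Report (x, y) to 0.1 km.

x ≈ 29.5 km, y ≈ 33.8 km

Distance from S−P lag: d = Δt · v_P v_S / (v_P − v_S) = Δt · (5.93·3.78)/(5.93−3.78) ≈ 10.4258·Δt.
So d_A = 69.53, d_B = 27.98, d_C = 111.64 km.
Circle about each station: (x + 12.9)² + (y + 21.3)² = 69.53²; (x − 37.2)² + (y − 6.9)² = 27.98²; (x + 82.1)² + (y − 36.7)² = 111.64².
Subtracting the A equation from the B and C equations removes the quadratic terms:
100.2 x + 56.4 y = 4862.89
-138.4 x + 116.0 y = -161.87
Solving the 2×2 system: x ≈ 29.5, y ≈ 33.8 km.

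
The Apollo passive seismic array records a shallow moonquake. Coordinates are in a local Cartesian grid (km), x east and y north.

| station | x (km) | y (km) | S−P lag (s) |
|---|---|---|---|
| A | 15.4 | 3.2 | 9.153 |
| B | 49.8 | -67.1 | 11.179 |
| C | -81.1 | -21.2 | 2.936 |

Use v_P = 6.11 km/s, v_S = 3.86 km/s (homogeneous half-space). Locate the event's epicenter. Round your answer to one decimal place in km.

Distance from S−P lag: d = Δt · v_P v_S / (v_P − v_S) = Δt · (6.11·3.86)/(6.11−3.86) ≈ 10.4820·Δt.
So d_A = 95.94, d_B = 117.18, d_C = 30.78 km.
Circle about each station: (x − 15.4)² + (y − 3.2)² = 95.94²; (x − 49.8)² + (y + 67.1)² = 117.18²; (x + 81.1)² + (y + 21.2)² = 30.78².
Subtracting pairs of circle equations eliminates x²+y² and gives linear equations (the radical axes):
68.8 x − 140.6 y = 2208.38
-193.0 x − 48.8 y = 15036.33
Solving the 2×2 system: x ≈ -65.8, y ≈ -47.9 km.

x ≈ -65.8 km, y ≈ -47.9 km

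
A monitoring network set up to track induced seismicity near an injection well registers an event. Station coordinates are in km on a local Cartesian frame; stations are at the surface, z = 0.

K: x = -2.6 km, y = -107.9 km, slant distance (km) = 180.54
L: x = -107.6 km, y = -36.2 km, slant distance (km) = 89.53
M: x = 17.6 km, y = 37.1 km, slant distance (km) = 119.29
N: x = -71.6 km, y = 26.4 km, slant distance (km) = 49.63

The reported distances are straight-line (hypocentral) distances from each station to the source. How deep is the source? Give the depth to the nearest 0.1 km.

Each station gives a sphere (x−x_i)² + (y−y_i)² + z² = d_i² (stations at z=0).
Subtracting the K sphere from L and M: z² cancels, leaving linear equations in x and y:
-210.0 x + 143.4 y = 25818.10
40.4 x + 290.0 y = 8401.59
Solving: x ≈ -94.199, y ≈ 42.094 km (keep extra digits for the depth step; rounded: -94.2, 42.1).
Then from the K sphere: z² = 180.54² − (x + 2.6)² − (y + 107.9)² with x = -94.199, y = 42.094, so z ≈ 41.305 ≈ 41.3 km.

41.3 km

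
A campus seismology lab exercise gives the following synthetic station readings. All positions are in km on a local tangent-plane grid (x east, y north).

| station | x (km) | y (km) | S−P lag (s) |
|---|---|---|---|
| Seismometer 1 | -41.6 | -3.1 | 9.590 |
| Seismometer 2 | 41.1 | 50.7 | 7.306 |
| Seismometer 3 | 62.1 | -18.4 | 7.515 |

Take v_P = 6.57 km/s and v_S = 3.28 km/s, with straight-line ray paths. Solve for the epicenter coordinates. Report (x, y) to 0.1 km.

Distance from S−P lag: d = Δt · v_P v_S / (v_P − v_S) = Δt · (6.57·3.28)/(6.57−3.28) ≈ 6.5500·Δt.
So d_Seismometer 1 = 62.81, d_Seismometer 2 = 47.85, d_Seismometer 3 = 49.22 km.
Circle about each station: (x + 41.6)² + (y + 3.1)² = 62.81²; (x − 41.1)² + (y − 50.7)² = 47.85²; (x − 62.1)² + (y + 18.4)² = 49.22².
Subtracting pairs of circle equations eliminates x²+y² and gives linear equations (the radical axes):
165.4 x + 107.6 y = 4175.00
207.4 x − 30.6 y = 3977.29
Solving the 2×2 system: x ≈ 20.3, y ≈ 7.6 km.
Check against Seismometer 1 (with the unrounded x, y): √((x + 41.6)²+(y + 3.1)²) = 62.82 ≈ 62.81 km. ✓

20.3 km east, 7.6 km north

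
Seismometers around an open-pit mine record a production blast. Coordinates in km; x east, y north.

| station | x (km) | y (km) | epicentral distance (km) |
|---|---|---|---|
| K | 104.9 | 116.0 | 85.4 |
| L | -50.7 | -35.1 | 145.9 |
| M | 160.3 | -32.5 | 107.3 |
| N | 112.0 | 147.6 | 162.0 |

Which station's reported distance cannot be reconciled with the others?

N

Solve using three stations at a time. Using K, L, M (subtract circle equations pairwise → linear system) gives (x, y) ≈ (77.1, 35.3).
Distances from that point to each station vs reported:
  K: calculated 85.4 vs reported 85.4 → residual 0.0 km
  L: calculated 145.9 vs reported 145.9 → residual 0.0 km
  M: calculated 107.3 vs reported 107.3 → residual 0.0 km
  N: calculated 117.6 vs reported 162.0 → residual 44.4 km
K, L, M are mutually consistent (residuals ≈ 0); N is off by 44.4 km.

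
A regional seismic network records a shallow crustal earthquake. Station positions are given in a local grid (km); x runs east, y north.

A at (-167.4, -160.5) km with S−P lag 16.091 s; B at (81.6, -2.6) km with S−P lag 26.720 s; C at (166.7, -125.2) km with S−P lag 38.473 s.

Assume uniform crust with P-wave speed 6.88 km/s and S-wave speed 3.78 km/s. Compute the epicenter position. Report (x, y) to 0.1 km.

Distance from S−P lag: d = Δt · v_P v_S / (v_P − v_S) = Δt · (6.88·3.78)/(6.88−3.78) ≈ 8.3892·Δt.
So d_A = 134.99, d_B = 224.16, d_C = 322.76 km.
Circle about each station: (x + 167.4)² + (y + 160.5)² = 134.99²; (x − 81.6)² + (y + 2.6)² = 224.16²; (x − 166.7)² + (y + 125.2)² = 322.76².
Subtracting pairs of circle equations eliminates x²+y² and gives linear equations (the radical axes):
498.0 x + 315.8 y = -79143.10
668.2 x + 70.6 y = -96270.80
Solving the 2×2 system: x ≈ -141.1, y ≈ -28.1 km.
Check against A (with the unrounded x, y): √((x + 167.4)²+(y + 160.5)²) = 134.99 ≈ 134.99 km. ✓

-141.1 km east, -28.1 km north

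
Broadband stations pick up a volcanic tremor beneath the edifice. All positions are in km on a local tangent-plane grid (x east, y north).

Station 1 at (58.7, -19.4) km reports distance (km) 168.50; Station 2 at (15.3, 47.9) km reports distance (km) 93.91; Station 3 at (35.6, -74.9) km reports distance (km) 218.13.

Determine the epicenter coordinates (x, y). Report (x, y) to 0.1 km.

(9.0, 141.6)

Circle about each station: (x − 58.7)² + (y + 19.4)² = 168.50²; (x − 15.3)² + (y − 47.9)² = 93.91²; (x − 35.6)² + (y + 74.9)² = 218.13².
Subtracting the Station 1 equation from the Station 2 and Station 3 equations removes the quadratic terms:
-86.8 x + 134.6 y = 18279.61
-46.2 x − 111.0 y = -16133.13
Solving the 2×2 system: x ≈ 9.0, y ≈ 141.6 km.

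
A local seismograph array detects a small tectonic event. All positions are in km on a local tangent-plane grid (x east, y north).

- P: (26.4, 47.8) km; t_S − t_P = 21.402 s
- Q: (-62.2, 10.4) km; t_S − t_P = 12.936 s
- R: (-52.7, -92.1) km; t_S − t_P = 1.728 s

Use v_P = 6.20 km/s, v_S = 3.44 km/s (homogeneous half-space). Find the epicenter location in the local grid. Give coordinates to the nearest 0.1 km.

Distance from S−P lag: d = Δt · v_P v_S / (v_P − v_S) = Δt · (6.20·3.44)/(6.20−3.44) ≈ 7.7275·Δt.
So d_P = 165.38, d_Q = 99.96, d_R = 13.35 km.
Circle about each station: (x − 26.4)² + (y − 47.8)² = 165.38²; (x + 62.2)² + (y − 10.4)² = 99.96²; (x + 52.7)² + (y + 92.1)² = 13.35².
Subtracting the P equation from the Q and R equations removes the quadratic terms:
-177.2 x − 74.8 y = 18353.74
-158.2 x − 279.8 y = 35450.22
Solving the 2×2 system: x ≈ -65.8, y ≈ -89.5 km.

-65.8 km east, -89.5 km north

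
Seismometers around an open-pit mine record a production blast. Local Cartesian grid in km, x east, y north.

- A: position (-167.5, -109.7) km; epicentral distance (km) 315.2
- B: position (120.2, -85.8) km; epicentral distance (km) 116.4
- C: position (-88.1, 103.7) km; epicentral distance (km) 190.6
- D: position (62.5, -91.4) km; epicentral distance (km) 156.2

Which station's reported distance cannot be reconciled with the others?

Solve using three stations at a time. Using A, C, D (subtract circle equations pairwise → linear system) gives (x, y) ≈ (97.6, 60.8).
Distances from that point to each station vs reported:
  A: calculated 315.2 vs reported 315.2 → residual 0.0 km
  B: calculated 148.3 vs reported 116.4 → residual 31.9 km
  C: calculated 190.6 vs reported 190.6 → residual 0.0 km
  D: calculated 156.2 vs reported 156.2 → residual 0.0 km
A, C, D are mutually consistent (residuals ≈ 0); B is off by 31.9 km.

B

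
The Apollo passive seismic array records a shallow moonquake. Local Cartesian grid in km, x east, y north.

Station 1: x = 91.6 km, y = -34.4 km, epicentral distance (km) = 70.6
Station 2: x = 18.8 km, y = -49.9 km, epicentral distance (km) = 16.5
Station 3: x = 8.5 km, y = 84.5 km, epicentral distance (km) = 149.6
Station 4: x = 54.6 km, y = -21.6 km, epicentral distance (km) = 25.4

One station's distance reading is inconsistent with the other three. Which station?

Solve using three stations at a time. Using Station 1, Station 2, Station 3 (subtract circle equations pairwise → linear system) gives (x, y) ≈ (27.5, -63.9).
Distances from that point to each station vs reported:
  Station 1: calculated 70.6 vs reported 70.6 → residual 0.0 km
  Station 2: calculated 16.5 vs reported 16.5 → residual 0.0 km
  Station 3: calculated 149.6 vs reported 149.6 → residual 0.0 km
  Station 4: calculated 50.2 vs reported 25.4 → residual 24.8 km
Station 1, Station 2, Station 3 are mutually consistent (residuals ≈ 0); Station 4 is off by 24.8 km.

Station 4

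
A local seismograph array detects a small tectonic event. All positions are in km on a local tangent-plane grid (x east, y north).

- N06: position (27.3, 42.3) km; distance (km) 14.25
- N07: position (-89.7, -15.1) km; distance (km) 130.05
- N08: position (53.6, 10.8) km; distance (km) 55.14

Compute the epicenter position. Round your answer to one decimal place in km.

Circle about each station: (x − 27.3)² + (y − 42.3)² = 14.25²; (x + 89.7)² + (y + 15.1)² = 130.05²; (x − 53.6)² + (y − 10.8)² = 55.14².
Subtracting pairs of circle equations eliminates x²+y² and gives linear equations (the radical axes):
-234.0 x − 114.8 y = -10970.42
52.6 x − 63.0 y = -2382.34
Solving the 2×2 system: x ≈ 20.1, y ≈ 54.6 km.

20.1 km east, 54.6 km north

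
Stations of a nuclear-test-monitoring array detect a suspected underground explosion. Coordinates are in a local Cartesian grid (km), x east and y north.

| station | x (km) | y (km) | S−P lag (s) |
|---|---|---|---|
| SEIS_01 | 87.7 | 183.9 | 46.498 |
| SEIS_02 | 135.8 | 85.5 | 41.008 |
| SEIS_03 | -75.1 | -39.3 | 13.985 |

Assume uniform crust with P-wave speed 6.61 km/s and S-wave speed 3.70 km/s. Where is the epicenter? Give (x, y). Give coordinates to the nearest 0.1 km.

-116.5 km east, -149.3 km north

Distance from S−P lag: d = Δt · v_P v_S / (v_P − v_S) = Δt · (6.61·3.70)/(6.61−3.70) ≈ 8.4045·Δt.
So d_SEIS_01 = 390.79, d_SEIS_02 = 344.65, d_SEIS_03 = 117.54 km.
Circle about each station: (x − 87.7)² + (y − 183.9)² = 390.79²; (x − 135.8)² + (y − 85.5)² = 344.65²; (x + 75.1)² + (y + 39.3)² = 117.54².
Subtracting the SEIS_01 equation from the SEIS_02 and SEIS_03 equations removes the quadratic terms:
96.2 x − 196.8 y = 18174.59
-325.6 x − 446.4 y = 104575.17
Solving the 2×2 system: x ≈ -116.5, y ≈ -149.3 km.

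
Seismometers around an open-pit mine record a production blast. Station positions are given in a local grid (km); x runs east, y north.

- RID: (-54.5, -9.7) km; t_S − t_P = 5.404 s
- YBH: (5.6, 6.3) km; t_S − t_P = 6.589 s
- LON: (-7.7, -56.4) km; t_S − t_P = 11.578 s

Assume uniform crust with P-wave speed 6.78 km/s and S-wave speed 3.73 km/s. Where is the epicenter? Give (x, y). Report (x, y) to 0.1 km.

Distance from S−P lag: d = Δt · v_P v_S / (v_P − v_S) = Δt · (6.78·3.73)/(6.78−3.73) ≈ 8.2916·Δt.
So d_RID = 44.81, d_YBH = 54.63, d_LON = 96.00 km.
Circle about each station: (x + 54.5)² + (y + 9.7)² = 44.81²; (x − 5.6)² + (y − 6.3)² = 54.63²; (x + 7.7)² + (y + 56.4)² = 96.00².
Subtracting the RID equation from the YBH and LON equations removes the quadratic terms:
120.2 x + 32.0 y = -3969.79
93.6 x − 93.4 y = -7032.15
Solving the 2×2 system: x ≈ -41.9, y ≈ 33.3 km.

(-41.9, 33.3)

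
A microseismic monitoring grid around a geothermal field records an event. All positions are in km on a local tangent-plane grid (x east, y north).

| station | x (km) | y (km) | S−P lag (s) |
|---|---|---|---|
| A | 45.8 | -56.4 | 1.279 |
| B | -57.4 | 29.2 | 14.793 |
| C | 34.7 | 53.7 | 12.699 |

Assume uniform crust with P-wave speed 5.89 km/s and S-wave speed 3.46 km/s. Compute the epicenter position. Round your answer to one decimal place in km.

35.7 km east, -52.8 km north

Distance from S−P lag: d = Δt · v_P v_S / (v_P − v_S) = Δt · (5.89·3.46)/(5.89−3.46) ≈ 8.3866·Δt.
So d_A = 10.73, d_B = 124.06, d_C = 106.50 km.
Circle about each station: (x − 45.8)² + (y + 56.4)² = 10.73²; (x + 57.4)² + (y − 29.2)² = 124.06²; (x − 34.7)² + (y − 53.7)² = 106.50².
Subtracting pairs of circle equations eliminates x²+y² and gives linear equations (the radical axes):
-206.4 x + 171.2 y = -16406.95
-22.2 x + 220.2 y = -12417.94
Solving the 2×2 system: x ≈ 35.7, y ≈ -52.8 km.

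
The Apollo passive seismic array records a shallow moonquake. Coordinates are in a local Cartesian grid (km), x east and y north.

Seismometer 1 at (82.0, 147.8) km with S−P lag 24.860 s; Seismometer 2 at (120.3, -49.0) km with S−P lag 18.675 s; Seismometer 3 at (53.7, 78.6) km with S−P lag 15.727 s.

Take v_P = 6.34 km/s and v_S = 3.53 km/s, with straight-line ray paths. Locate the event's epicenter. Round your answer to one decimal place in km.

Distance from S−P lag: d = Δt · v_P v_S / (v_P − v_S) = Δt · (6.34·3.53)/(6.34−3.53) ≈ 7.9645·Δt.
So d_Seismometer 1 = 198.00, d_Seismometer 2 = 148.74, d_Seismometer 3 = 125.26 km.
Circle about each station: (x − 82.0)² + (y − 147.8)² = 198.00²; (x − 120.3)² + (y + 49.0)² = 148.74²; (x − 53.7)² + (y − 78.6)² = 125.26².
Subtracting the Seismometer 1 equation from the Seismometer 2 and Seismometer 3 equations removes the quadratic terms:
76.6 x − 393.6 y = 5384.66
-56.6 x − 138.4 y = 4006.74
Solving the 2×2 system: x ≈ -25.3, y ≈ -18.6 km.
Check against Seismometer 1 (with the unrounded x, y): √((x − 82.0)²+(y − 147.8)²) = 198.00 ≈ 198.00 km. ✓

(-25.3, -18.6)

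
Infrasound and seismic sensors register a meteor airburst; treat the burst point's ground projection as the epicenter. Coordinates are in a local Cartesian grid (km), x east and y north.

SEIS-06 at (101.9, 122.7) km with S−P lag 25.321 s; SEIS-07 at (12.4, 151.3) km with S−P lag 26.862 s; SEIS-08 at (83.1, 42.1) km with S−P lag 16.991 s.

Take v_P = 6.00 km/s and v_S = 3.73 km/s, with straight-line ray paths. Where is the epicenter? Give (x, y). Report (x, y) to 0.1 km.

Distance from S−P lag: d = Δt · v_P v_S / (v_P − v_S) = Δt · (6.00·3.73)/(6.00−3.73) ≈ 9.8590·Δt.
So d_SEIS-06 = 249.64, d_SEIS-07 = 264.83, d_SEIS-08 = 167.51 km.
Circle about each station: (x − 101.9)² + (y − 122.7)² = 249.64²; (x − 12.4)² + (y − 151.3)² = 264.83²; (x − 83.1)² + (y − 42.1)² = 167.51².
Subtracting pairs of circle equations eliminates x²+y² and gives linear equations (the radical axes):
-179.0 x + 57.2 y = -10208.25
-37.6 x − 161.2 y = 17499.65
Solving the 2×2 system: x ≈ 20.8, y ≈ -113.4 km.
Check against SEIS-06 (with the unrounded x, y): √((x − 101.9)²+(y − 122.7)²) = 249.65 ≈ 249.64 km. ✓

20.8 km east, -113.4 km north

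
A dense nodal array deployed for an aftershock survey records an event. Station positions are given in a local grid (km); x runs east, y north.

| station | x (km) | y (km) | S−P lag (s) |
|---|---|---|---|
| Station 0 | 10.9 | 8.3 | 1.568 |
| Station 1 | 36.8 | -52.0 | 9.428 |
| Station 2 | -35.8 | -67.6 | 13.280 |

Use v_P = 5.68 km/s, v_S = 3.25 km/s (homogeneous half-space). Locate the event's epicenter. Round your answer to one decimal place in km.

Distance from S−P lag: d = Δt · v_P v_S / (v_P − v_S) = Δt · (5.68·3.25)/(5.68−3.25) ≈ 7.5967·Δt.
So d_Station 0 = 11.91, d_Station 1 = 71.62, d_Station 2 = 100.88 km.
Circle about each station: (x − 10.9)² + (y − 8.3)² = 11.91²; (x − 36.8)² + (y + 52.0)² = 71.62²; (x + 35.8)² + (y + 67.6)² = 100.88².
Subtracting the Station 0 equation from the Station 1 and Station 2 equations removes the quadratic terms:
51.8 x − 120.6 y = -1117.04
-93.4 x − 151.8 y = -4371.23
Solving the 2×2 system: x ≈ 18.7, y ≈ 17.3 km.

(18.7, 17.3)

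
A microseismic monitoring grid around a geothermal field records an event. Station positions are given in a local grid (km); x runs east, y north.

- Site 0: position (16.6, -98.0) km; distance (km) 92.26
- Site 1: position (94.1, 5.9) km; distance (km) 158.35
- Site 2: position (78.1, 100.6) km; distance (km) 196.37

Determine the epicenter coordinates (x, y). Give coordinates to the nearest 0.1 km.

Circle about each station: (x − 16.6)² + (y + 98.0)² = 92.26²; (x − 94.1)² + (y − 5.9)² = 158.35²; (x − 78.1)² + (y − 100.6)² = 196.37².
Subtracting the Site 0 equation from the Site 1 and Site 2 equations removes the quadratic terms:
155.0 x + 207.8 y = -17552.75
123.0 x + 397.2 y = -23708.86
Solving the 2×2 system: x ≈ -56.8, y ≈ -42.1 km.
Check against Site 0 (with the unrounded x, y): √((x − 16.6)²+(y + 98.0)²) = 92.26 ≈ 92.26 km. ✓

-56.8 km east, -42.1 km north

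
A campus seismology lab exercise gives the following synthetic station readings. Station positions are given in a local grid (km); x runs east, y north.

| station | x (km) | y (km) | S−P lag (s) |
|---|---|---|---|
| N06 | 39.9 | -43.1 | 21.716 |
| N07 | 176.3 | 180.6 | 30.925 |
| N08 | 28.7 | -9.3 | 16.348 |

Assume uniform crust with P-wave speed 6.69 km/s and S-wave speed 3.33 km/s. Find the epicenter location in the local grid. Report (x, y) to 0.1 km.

(-8.8, 92.4)

Distance from S−P lag: d = Δt · v_P v_S / (v_P − v_S) = Δt · (6.69·3.33)/(6.69−3.33) ≈ 6.6303·Δt.
So d_N06 = 143.98, d_N07 = 205.04, d_N08 = 108.39 km.
Circle about each station: (x − 39.9)² + (y + 43.1)² = 143.98²; (x − 176.3)² + (y − 180.6)² = 205.04²; (x − 28.7)² + (y + 9.3)² = 108.39².
Subtracting pairs of circle equations eliminates x²+y² and gives linear equations (the radical axes):
272.8 x + 447.4 y = 38937.27
-22.4 x + 67.6 y = 6442.41
Solving the 2×2 system: x ≈ -8.8, y ≈ 92.4 km.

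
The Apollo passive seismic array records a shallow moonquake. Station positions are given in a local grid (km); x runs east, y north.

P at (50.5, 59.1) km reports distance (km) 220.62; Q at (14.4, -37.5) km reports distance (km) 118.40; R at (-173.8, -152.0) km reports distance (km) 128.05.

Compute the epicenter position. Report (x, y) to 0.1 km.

Circle about each station: (x − 50.5)² + (y − 59.1)² = 220.62²; (x − 14.4)² + (y + 37.5)² = 118.40²; (x + 173.8)² + (y + 152.0)² = 128.05².
Subtracting pairs of circle equations eliminates x²+y² and gives linear equations (the radical axes):
-72.2 x − 193.2 y = 30225.17
-448.6 x − 422.2 y = 79543.76
Solving the 2×2 system: x ≈ -46.4, y ≈ -139.1 km.

x ≈ -46.4 km, y ≈ -139.1 km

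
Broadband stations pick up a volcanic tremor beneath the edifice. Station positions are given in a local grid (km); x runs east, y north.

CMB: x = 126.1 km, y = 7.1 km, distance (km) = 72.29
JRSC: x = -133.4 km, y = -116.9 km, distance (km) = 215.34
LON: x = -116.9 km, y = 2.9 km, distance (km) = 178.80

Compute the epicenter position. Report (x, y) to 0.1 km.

60.1 km east, -22.4 km north

Circle about each station: (x − 126.1)² + (y − 7.1)² = 72.29²; (x + 133.4)² + (y + 116.9)² = 215.34²; (x + 116.9)² + (y − 2.9)² = 178.80².
Subtracting pairs of circle equations eliminates x²+y² and gives linear equations (the radical axes):
-519.0 x − 248.0 y = -25635.92
-486.0 x − 8.4 y = -29021.20
Solving the 2×2 system: x ≈ 60.1, y ≈ -22.4 km.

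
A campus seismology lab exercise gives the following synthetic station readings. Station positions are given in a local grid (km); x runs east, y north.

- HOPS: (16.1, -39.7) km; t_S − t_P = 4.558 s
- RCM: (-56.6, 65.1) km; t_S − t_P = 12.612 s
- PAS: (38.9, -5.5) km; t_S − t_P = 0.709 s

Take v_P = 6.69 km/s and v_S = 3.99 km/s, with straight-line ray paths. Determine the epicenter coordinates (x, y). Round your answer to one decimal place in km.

Distance from S−P lag: d = Δt · v_P v_S / (v_P − v_S) = Δt · (6.69·3.99)/(6.69−3.99) ≈ 9.8863·Δt.
So d_HOPS = 45.06, d_RCM = 124.69, d_PAS = 7.01 km.
Circle about each station: (x − 16.1)² + (y + 39.7)² = 45.06²; (x + 56.6)² + (y − 65.1)² = 124.69²; (x − 38.9)² + (y + 5.5)² = 7.01².
Subtracting the HOPS equation from the RCM and PAS equations removes the quadratic terms:
-145.4 x + 209.6 y = -7910.92
45.6 x + 68.4 y = 1689.42
Solving the 2×2 system: x ≈ 45.9, y ≈ -5.9 km.
Check against HOPS (with the unrounded x, y): √((x − 16.1)²+(y + 39.7)²) = 45.06 ≈ 45.06 km. ✓

(45.9, -5.9)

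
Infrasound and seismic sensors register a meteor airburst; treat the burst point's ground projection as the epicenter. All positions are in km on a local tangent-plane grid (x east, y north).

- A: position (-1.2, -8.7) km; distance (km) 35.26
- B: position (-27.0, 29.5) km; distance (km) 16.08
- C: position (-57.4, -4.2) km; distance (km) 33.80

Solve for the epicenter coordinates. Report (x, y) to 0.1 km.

-28.6 km east, 13.5 km north

Circle about each station: (x + 1.2)² + (y + 8.7)² = 35.26²; (x + 27.0)² + (y − 29.5)² = 16.08²; (x + 57.4)² + (y + 4.2)² = 33.80².
Subtracting pairs of circle equations eliminates x²+y² and gives linear equations (the radical axes):
-51.6 x + 76.4 y = 2506.82
-112.4 x + 9.0 y = 3336.10
Solving the 2×2 system: x ≈ -28.6, y ≈ 13.5 km.
Check against A (with the unrounded x, y): √((x + 1.2)²+(y + 8.7)²) = 35.26 ≈ 35.26 km. ✓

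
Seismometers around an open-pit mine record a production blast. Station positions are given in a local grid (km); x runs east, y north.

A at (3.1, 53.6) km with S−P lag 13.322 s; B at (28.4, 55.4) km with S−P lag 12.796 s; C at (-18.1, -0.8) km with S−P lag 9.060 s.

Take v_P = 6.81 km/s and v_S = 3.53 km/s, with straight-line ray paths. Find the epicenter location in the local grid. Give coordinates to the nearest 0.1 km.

(36.9, -38.0)

Distance from S−P lag: d = Δt · v_P v_S / (v_P − v_S) = Δt · (6.81·3.53)/(6.81−3.53) ≈ 7.3291·Δt.
So d_A = 97.64, d_B = 93.78, d_C = 66.40 km.
Circle about each station: (x − 3.1)² + (y − 53.6)² = 97.64²; (x − 28.4)² + (y − 55.4)² = 93.78²; (x + 18.1)² + (y + 0.8)² = 66.40².
Subtracting pairs of circle equations eliminates x²+y² and gives linear equations (the radical axes):
50.6 x + 3.6 y = 1732.03
-42.4 x − 108.8 y = 2570.29
Solving the 2×2 system: x ≈ 36.9, y ≈ -38.0 km.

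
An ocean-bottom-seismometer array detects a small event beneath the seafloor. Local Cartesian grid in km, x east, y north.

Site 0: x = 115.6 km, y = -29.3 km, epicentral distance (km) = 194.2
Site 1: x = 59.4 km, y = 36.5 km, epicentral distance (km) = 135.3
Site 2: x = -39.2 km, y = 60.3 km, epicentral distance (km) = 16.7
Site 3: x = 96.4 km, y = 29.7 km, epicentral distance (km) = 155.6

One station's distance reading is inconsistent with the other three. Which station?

Solve using three stations at a time. Using Site 0, Site 2, Site 3 (subtract circle equations pairwise → linear system) gives (x, y) ≈ (-55.8, 62.0).
Distances from that point to each station vs reported:
  Site 0: calculated 194.2 vs reported 194.2 → residual 0.0 km
  Site 1: calculated 118.0 vs reported 135.3 → residual 17.3 km
  Site 2: calculated 16.7 vs reported 16.7 → residual 0.0 km
  Site 3: calculated 155.6 vs reported 155.6 → residual 0.0 km
Site 0, Site 2, Site 3 are mutually consistent (residuals ≈ 0); Site 1 is off by 17.3 km.

Site 1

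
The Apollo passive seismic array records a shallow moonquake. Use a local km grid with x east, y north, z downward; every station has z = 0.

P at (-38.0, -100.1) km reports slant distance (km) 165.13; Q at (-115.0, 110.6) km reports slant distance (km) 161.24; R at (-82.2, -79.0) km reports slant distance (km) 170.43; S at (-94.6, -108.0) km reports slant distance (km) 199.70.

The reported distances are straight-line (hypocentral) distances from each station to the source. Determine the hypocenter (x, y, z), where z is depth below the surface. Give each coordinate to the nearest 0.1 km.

Each station gives a sphere (x−x_i)² + (y−y_i)² + z² = d_i² (stations at z=0).
Subtracting the P sphere from Q and R: z² cancels, leaving linear equations in x and y:
-154.0 x + 421.4 y = 15262.93
-88.4 x + 42.2 y = -244.64
Solving: x ≈ 24.296, y ≈ 45.099 km (keep extra digits for the depth step; rounded: 24.3, 45.1).
Then from the P sphere: z² = 165.13² − (x + 38.0)² − (y + 100.1)² with x = 24.296, y = 45.099, so z ≈ 48.004 ≈ 48.0 km.

x ≈ 24.3 km, y ≈ 45.1 km, depth ≈ 48.0 km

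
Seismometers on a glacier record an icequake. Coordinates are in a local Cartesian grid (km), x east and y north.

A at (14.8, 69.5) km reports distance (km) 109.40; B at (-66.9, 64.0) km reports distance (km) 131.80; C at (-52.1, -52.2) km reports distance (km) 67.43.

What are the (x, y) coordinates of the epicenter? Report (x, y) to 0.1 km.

Circle about each station: (x − 14.8)² + (y − 69.5)² = 109.40²; (x + 66.9)² + (y − 64.0)² = 131.80²; (x + 52.1)² + (y + 52.2)² = 67.43².
Subtracting the A equation from the B and C equations removes the quadratic terms:
-163.4 x − 11.0 y = -1880.56
-133.8 x − 243.4 y = 7811.52
Solving the 2×2 system: x ≈ 14.2, y ≈ -39.9 km.

(14.2, -39.9)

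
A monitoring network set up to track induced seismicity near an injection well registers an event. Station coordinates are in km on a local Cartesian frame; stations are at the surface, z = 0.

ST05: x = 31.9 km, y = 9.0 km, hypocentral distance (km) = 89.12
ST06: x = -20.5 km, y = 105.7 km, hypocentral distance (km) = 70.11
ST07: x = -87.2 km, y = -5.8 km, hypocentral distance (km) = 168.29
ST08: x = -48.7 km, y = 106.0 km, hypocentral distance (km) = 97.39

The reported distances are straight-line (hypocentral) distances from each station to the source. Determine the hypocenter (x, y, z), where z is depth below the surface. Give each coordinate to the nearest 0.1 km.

Each station gives a sphere (x−x_i)² + (y−y_i)² + z² = d_i² (stations at z=0).
Subtracting the ST05 sphere from ST06 and ST07: z² cancels, leaving linear equations in x and y:
-104.8 x + 193.4 y = 13521.09
-238.2 x − 29.6 y = -13840.28
Solving: x ≈ 46.298, y ≈ 95.001 km (keep extra digits for the depth step; rounded: 46.3, 95.0).
Then from the ST05 sphere: z² = 89.12² − (x − 31.9)² − (y − 9.0)² with x = 46.298, y = 95.001, so z ≈ 18.409 ≈ 18.4 km.

(46.3, 95.0, 18.4)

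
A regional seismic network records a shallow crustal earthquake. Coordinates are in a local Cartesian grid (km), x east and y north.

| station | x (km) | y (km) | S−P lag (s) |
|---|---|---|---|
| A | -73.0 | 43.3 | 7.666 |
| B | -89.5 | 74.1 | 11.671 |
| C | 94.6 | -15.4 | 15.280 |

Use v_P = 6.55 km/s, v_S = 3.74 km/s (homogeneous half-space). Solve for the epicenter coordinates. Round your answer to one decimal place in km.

Distance from S−P lag: d = Δt · v_P v_S / (v_P − v_S) = Δt · (6.55·3.74)/(6.55−3.74) ≈ 8.7178·Δt.
So d_A = 66.83, d_B = 101.75, d_C = 133.21 km.
Circle about each station: (x + 73.0)² + (y − 43.3)² = 66.83²; (x + 89.5)² + (y − 74.1)² = 101.75²; (x − 94.6)² + (y + 15.4)² = 133.21².
Subtracting pairs of circle equations eliminates x²+y² and gives linear equations (the radical axes):
-33.0 x + 61.6 y = 410.36
335.2 x − 117.4 y = -11296.23
Solving the 2×2 system: x ≈ -38.6, y ≈ -14.0 km.

x ≈ -38.6 km, y ≈ -14.0 km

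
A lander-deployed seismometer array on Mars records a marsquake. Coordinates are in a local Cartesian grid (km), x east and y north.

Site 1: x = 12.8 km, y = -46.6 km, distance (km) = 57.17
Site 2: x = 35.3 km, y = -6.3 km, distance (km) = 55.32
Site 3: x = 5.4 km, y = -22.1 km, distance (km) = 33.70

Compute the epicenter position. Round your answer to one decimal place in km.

Circle about each station: (x − 12.8)² + (y + 46.6)² = 57.17²; (x − 35.3)² + (y + 6.3)² = 55.32²; (x − 5.4)² + (y + 22.1)² = 33.70².
Subtracting pairs of circle equations eliminates x²+y² and gives linear equations (the radical axes):
45.0 x + 80.6 y = -841.51
-14.8 x + 49.0 y = 314.89
Solving the 2×2 system: x ≈ -19.6, y ≈ 0.5 km.

(-19.6, 0.5)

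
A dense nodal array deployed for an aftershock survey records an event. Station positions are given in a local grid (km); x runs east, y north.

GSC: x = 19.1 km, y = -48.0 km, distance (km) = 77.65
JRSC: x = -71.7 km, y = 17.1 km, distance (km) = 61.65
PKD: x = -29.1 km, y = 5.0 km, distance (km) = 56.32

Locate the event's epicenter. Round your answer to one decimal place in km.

(-58.4, -43.1)

Circle about each station: (x − 19.1)² + (y + 48.0)² = 77.65²; (x + 71.7)² + (y − 17.1)² = 61.65²; (x + 29.1)² + (y − 5.0)² = 56.32².
Subtracting pairs of circle equations eliminates x²+y² and gives linear equations (the radical axes):
-181.6 x + 130.2 y = 4993.29
-96.4 x + 106.0 y = 1060.58
Solving the 2×2 system: x ≈ -58.4, y ≈ -43.1 km.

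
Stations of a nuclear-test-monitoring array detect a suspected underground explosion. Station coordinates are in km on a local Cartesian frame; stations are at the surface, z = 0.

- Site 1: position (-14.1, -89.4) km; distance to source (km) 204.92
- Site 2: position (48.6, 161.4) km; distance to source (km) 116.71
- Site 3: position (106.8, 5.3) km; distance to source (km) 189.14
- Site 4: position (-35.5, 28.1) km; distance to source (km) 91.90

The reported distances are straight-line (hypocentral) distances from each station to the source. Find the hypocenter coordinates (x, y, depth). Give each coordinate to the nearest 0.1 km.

x ≈ -45.7 km, y ≈ 108.3 km, depth ≈ 43.7 km

Each station gives a sphere (x−x_i)² + (y−y_i)² + z² = d_i² (stations at z=0).
Subtracting the Site 1 sphere from Site 2 and Site 3: z² cancels, leaving linear equations in x and y:
125.4 x + 501.6 y = 48591.73
241.8 x + 189.4 y = 9461.43
Solving: x ≈ -45.700, y ≈ 108.299 km (keep extra digits for the depth step; rounded: -45.7, 108.3).
Then from the Site 1 sphere: z² = 204.92² − (x + 14.1)² − (y + 89.4)² with x = -45.700, y = 108.299, so z ≈ 43.689 ≈ 43.7 km.
Check against Site 4 (with the unrounded solution): distance 91.90 ≈ 91.90 km. ✓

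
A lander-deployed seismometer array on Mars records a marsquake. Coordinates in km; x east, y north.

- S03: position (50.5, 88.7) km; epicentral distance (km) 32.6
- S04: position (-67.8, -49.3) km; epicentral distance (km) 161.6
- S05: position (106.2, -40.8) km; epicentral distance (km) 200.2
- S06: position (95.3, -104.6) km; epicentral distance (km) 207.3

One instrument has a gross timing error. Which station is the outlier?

S05

Solve using three stations at a time. Using S03, S04, S06 (subtract circle equations pairwise → linear system) gives (x, y) ≈ (17.9, 87.7).
Distances from that point to each station vs reported:
  S03: calculated 32.6 vs reported 32.6 → residual 0.0 km
  S04: calculated 161.6 vs reported 161.6 → residual 0.0 km
  S05: calculated 155.9 vs reported 200.2 → residual 44.3 km
  S06: calculated 207.3 vs reported 207.3 → residual 0.0 km
S03, S04, S06 are mutually consistent (residuals ≈ 0); S05 is off by 44.3 km.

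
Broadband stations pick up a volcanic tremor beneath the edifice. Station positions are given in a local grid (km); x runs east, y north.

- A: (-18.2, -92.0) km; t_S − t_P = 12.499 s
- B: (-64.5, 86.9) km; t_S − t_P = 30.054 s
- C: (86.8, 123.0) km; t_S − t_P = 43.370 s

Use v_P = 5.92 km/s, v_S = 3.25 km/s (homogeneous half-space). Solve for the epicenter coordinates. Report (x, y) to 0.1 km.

Distance from S−P lag: d = Δt · v_P v_S / (v_P − v_S) = Δt · (5.92·3.25)/(5.92−3.25) ≈ 7.2060·Δt.
So d_A = 90.07, d_B = 216.57, d_C = 312.52 km.
Circle about each station: (x + 18.2)² + (y + 92.0)² = 90.07²; (x + 64.5)² + (y − 86.9)² = 216.57²; (x − 86.8)² + (y − 123.0)² = 312.52².
Subtracting the A equation from the B and C equations removes the quadratic terms:
-92.6 x + 357.8 y = -35873.34
210.0 x + 430.0 y = -75688.15
Solving the 2×2 system: x ≈ -101.4, y ≈ -126.5 km.
Check against A (with the unrounded x, y): √((x + 18.2)²+(y + 92.0)²) = 90.06 ≈ 90.07 km. ✓

x ≈ -101.4 km, y ≈ -126.5 km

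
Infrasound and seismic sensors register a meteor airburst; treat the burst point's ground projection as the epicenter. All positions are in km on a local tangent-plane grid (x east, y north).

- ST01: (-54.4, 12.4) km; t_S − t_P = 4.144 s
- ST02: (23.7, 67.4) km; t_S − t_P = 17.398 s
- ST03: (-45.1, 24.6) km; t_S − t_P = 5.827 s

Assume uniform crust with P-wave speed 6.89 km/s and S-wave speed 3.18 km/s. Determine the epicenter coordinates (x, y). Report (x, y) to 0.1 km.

Distance from S−P lag: d = Δt · v_P v_S / (v_P − v_S) = Δt · (6.89·3.18)/(6.89−3.18) ≈ 5.9057·Δt.
So d_ST01 = 24.47, d_ST02 = 102.75, d_ST03 = 34.41 km.
Circle about each station: (x + 54.4)² + (y − 12.4)² = 24.47²; (x − 23.7)² + (y − 67.4)² = 102.75²; (x + 45.1)² + (y − 24.6)² = 34.41².
Subtracting the ST01 equation from the ST02 and ST03 equations removes the quadratic terms:
156.2 x + 110.0 y = -7967.45
18.6 x + 24.4 y = -1059.22
Solving the 2×2 system: x ≈ -44.1, y ≈ -9.8 km.
Check against ST01 (with the unrounded x, y): √((x + 54.4)²+(y − 12.4)²) = 24.44 ≈ 24.47 km. ✓

x ≈ -44.1 km, y ≈ -9.8 km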